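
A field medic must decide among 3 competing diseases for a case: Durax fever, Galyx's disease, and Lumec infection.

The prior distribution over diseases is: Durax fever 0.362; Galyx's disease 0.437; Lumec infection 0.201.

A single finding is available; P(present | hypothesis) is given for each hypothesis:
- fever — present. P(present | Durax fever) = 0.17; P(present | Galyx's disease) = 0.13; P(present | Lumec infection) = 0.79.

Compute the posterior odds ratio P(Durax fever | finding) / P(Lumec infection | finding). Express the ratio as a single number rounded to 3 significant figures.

Posterior odds equal prior odds times the likelihood ratio; only the two competing hypotheses matter.
  Durax fever: 0.362 × 0.17 = 0.06154
  Lumec infection: 0.201 × 0.79 = 0.15879
Odds(Durax fever : Lumec infection) = 0.06154 / 0.15879 ≈ 0.388.

0.388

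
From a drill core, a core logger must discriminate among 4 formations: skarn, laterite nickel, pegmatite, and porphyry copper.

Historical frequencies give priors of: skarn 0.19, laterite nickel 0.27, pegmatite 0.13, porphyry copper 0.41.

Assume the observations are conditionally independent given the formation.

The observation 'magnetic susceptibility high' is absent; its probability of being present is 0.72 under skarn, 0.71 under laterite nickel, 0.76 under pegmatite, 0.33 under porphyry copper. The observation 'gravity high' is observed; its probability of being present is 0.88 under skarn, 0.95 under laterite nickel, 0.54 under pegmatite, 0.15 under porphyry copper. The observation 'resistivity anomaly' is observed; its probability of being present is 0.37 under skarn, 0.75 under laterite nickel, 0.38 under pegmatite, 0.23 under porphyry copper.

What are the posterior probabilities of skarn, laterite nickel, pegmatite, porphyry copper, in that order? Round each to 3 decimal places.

0.195, 0.627, 0.072, 0.106

Multiply each prior by the joint likelihood of the evidence pattern (using 1 − P(present | H) for each absent observation):
  skarn: 0.19 × (1 − 0.72) × 0.88 × 0.37 = 0.017322
  laterite nickel: 0.27 × (1 − 0.71) × 0.95 × 0.75 = 0.055789
  pegmatite: 0.13 × (1 − 0.76) × 0.54 × 0.38 = 0.0064022
  porphyry copper: 0.41 × (1 − 0.33) × 0.15 × 0.23 = 0.0094771
Marginal likelihood of the evidence = 0.08899.
P(skarn | evidence) = 0.017322 / 0.08899 ≈ 0.195
P(laterite nickel | evidence) = 0.055789 / 0.08899 ≈ 0.627
P(pegmatite | evidence) = 0.0064022 / 0.08899 ≈ 0.072
P(porphyry copper | evidence) = 0.0094771 / 0.08899 ≈ 0.106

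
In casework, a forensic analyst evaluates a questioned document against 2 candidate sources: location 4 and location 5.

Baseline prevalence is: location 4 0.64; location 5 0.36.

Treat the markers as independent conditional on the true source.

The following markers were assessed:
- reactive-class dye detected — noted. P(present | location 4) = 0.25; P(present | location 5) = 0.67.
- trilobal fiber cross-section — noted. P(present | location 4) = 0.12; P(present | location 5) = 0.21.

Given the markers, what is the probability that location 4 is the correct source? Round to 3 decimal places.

0.275

For each hypothesis, the unnormalized posterior weight is prior × product of the marker likelihoods:
  location 4: 0.64 × 0.25 × 0.12 = 0.0192
  location 5: 0.36 × 0.67 × 0.21 = 0.050652
Normalizing constant Z = 0.0192 + 0.050652 = 0.069852.
P(location 4 | evidence) = 0.0192 / 0.069852 ≈ 0.275.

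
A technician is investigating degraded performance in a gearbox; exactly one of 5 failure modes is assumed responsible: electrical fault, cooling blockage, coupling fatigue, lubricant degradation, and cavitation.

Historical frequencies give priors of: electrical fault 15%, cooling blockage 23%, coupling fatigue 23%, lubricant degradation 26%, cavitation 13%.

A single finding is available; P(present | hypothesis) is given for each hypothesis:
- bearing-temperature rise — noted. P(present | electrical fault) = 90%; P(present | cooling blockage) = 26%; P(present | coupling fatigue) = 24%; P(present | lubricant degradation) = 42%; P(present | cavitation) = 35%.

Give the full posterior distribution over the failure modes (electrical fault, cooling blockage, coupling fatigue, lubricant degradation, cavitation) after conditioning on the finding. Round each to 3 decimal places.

0.334, 0.148, 0.136, 0.270, 0.112

By Bayes' rule, the unnormalized weight for each hypothesis is prior × likelihood:
  electrical fault: 0.15 × 0.90 = 0.135
  cooling blockage: 0.23 × 0.26 = 0.0598
  coupling fatigue: 0.23 × 0.24 = 0.0552
  lubricant degradation: 0.26 × 0.42 = 0.1092
  cavitation: 0.13 × 0.35 = 0.0455
The unnormalized weights sum to 0.4047.
P(electrical fault | evidence) = 0.135 / 0.4047 ≈ 0.334
P(cooling blockage | evidence) = 0.0598 / 0.4047 ≈ 0.148
P(coupling fatigue | evidence) = 0.0552 / 0.4047 ≈ 0.136
P(lubricant degradation | evidence) = 0.1092 / 0.4047 ≈ 0.270
P(cavitation | evidence) = 0.0455 / 0.4047 ≈ 0.112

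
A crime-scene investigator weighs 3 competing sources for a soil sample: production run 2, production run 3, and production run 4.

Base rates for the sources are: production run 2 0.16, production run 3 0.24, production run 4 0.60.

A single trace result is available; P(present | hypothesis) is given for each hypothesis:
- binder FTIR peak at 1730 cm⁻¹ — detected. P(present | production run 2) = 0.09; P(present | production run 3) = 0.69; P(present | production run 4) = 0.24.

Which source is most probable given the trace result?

Multiply each prior by the likelihood of the trace result:
  production run 2: 0.16 × 0.09 = 0.0144
  production run 3: 0.24 × 0.69 = 0.1656
  production run 4: 0.60 × 0.24 = 0.144
The unnormalized weights sum to 0.324.
P(production run 2 | evidence) ≈ 0.0144 / 0.324 ≈ 0.044
P(production run 3 | evidence) ≈ 0.1656 / 0.324 ≈ 0.511
P(production run 4 | evidence) ≈ 0.144 / 0.324 ≈ 0.444
The largest is 0.511, so production run 3 is most probable.

production run 3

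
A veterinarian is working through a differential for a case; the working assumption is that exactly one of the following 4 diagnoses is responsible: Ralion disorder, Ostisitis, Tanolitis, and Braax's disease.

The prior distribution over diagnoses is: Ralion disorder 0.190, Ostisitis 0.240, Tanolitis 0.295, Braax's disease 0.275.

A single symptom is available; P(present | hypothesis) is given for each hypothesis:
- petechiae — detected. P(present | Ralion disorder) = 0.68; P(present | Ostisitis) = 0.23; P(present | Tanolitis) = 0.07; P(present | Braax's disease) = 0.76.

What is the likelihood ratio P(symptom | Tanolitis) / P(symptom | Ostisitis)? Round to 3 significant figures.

0.304

Likelihood of this symptom under each hypothesis:
  Tanolitis: 0.07
  Ostisitis: 0.23
Bayes factor = 0.07 / 0.23 ≈ 0.304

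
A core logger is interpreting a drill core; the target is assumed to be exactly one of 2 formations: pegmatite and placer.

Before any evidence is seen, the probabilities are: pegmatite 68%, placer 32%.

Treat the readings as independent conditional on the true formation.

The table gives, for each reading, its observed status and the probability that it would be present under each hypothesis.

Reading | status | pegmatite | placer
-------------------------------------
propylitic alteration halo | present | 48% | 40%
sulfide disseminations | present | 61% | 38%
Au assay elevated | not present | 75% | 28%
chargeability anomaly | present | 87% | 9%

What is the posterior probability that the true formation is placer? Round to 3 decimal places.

By Bayes' rule with conditional independence, the unnormalized weight for each hypothesis is prior × ∏ likelihoods (using 1 − P(present | H) for each absent reading):
  pegmatite: 0.68 × 0.48 × 0.61 × (1 − 0.75) × 0.87 = 0.043305
  placer: 0.32 × 0.40 × 0.38 × (1 − 0.28) × 0.09 = 0.0031519
Marginal likelihood of the evidence = 0.046457.
P(placer | evidence) = 0.0031519 / 0.046457 ≈ 0.068.

0.068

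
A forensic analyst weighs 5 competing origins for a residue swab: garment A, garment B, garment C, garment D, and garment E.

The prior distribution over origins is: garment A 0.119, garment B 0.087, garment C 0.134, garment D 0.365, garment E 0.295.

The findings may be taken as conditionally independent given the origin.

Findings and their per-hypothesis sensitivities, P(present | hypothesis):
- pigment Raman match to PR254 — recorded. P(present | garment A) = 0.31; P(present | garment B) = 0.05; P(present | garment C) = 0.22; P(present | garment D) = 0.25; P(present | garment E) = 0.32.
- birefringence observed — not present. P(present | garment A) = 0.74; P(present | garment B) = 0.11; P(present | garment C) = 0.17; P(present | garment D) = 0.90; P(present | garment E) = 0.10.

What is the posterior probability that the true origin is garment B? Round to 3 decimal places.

0.029

By Bayes' rule with conditional independence, the unnormalized weight for each hypothesis is prior × ∏ likelihoods (using 1 − P(present | H) for each absent finding):
  garment A: 0.119 × 0.31 × (1 − 0.74) = 0.0095914
  garment B: 0.087 × 0.05 × (1 − 0.11) = 0.0038715
  garment C: 0.134 × 0.22 × (1 − 0.17) = 0.024468
  garment D: 0.365 × 0.25 × (1 − 0.90) = 0.009125
  garment E: 0.295 × 0.32 × (1 − 0.10) = 0.08496
Normalizing constant Z = 0.0095914 + 0.0038715 + 0.024468 + 0.009125 + 0.08496 = 0.13202.
P(garment B | evidence) = 0.0038715 / 0.13202 ≈ 0.029.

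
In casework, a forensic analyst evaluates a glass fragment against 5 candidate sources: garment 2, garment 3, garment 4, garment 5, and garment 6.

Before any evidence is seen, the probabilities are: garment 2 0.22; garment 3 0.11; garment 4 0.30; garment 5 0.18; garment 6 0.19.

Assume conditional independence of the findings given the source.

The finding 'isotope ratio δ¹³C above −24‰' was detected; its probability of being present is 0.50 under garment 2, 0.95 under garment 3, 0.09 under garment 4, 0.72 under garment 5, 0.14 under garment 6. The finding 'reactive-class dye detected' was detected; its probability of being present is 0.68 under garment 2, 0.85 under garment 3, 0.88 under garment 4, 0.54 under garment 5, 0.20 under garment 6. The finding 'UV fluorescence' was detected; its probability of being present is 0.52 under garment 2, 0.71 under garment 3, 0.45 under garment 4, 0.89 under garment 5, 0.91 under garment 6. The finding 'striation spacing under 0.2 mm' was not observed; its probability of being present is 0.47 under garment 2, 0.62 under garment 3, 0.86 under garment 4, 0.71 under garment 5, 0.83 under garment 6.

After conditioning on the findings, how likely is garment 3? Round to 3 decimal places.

0.369

By Bayes' rule with conditional independence, the unnormalized weight for each hypothesis is prior × ∏ likelihoods (using 1 − P(present | H) for each absent finding):
  garment 2: 0.22 × 0.50 × 0.68 × 0.52 × (1 − 0.47) = 0.020615
  garment 3: 0.11 × 0.95 × 0.85 × 0.71 × (1 − 0.62) = 0.023965
  garment 4: 0.30 × 0.09 × 0.88 × 0.45 × (1 − 0.86) = 0.0014969
  garment 5: 0.18 × 0.72 × 0.54 × 0.89 × (1 − 0.71) = 0.018063
  garment 6: 0.19 × 0.14 × 0.20 × 0.91 × (1 − 0.83) = 0.000823
Normalizing constant Z = 0.020615 + 0.023965 + 0.0014969 + 0.018063 + 0.000823 = 0.064963.
P(garment 3 | evidence) = 0.023965 / 0.064963 ≈ 0.369.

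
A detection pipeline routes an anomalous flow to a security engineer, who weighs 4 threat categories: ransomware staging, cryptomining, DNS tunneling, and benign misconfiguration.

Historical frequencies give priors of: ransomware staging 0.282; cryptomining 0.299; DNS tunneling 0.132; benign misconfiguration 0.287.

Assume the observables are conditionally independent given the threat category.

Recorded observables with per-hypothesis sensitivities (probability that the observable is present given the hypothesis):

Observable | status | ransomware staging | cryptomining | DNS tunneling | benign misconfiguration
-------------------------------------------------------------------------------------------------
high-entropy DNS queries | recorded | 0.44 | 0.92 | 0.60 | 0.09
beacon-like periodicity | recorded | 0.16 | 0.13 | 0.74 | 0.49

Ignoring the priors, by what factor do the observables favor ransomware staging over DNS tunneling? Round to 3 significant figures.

0.159

Take the product of per-observable likelihoods under each hypothesis, then divide.
  ransomware staging: 0.44 × 0.16 = 0.0704
  DNS tunneling: 0.60 × 0.74 = 0.444
Bayes factor = 0.0704 / 0.444 ≈ 0.159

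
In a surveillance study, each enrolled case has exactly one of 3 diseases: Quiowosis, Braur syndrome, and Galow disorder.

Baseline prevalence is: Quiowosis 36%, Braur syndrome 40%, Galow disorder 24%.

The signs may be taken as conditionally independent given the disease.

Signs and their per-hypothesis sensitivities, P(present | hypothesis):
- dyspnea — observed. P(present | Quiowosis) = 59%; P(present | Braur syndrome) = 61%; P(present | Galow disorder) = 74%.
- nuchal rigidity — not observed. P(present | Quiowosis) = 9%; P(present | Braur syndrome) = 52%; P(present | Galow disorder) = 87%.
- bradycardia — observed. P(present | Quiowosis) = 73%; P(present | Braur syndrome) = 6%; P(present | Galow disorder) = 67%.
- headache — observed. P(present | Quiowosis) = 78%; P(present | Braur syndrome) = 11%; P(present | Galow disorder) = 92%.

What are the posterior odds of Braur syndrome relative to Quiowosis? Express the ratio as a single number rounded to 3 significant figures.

The normalizing constant cancels in an odds ratio, so compute prior × likelihood for the two hypotheses only (using 1 − P(present | H) for each absent sign):
  Braur syndrome: 0.40 × 0.61 × (1 − 0.52) × 0.06 × 0.11 = 0.00077299
  Quiowosis: 0.36 × 0.59 × (1 − 0.09) × 0.73 × 0.78 = 0.11006
Odds(Braur syndrome : Quiowosis) = 0.00077299 / 0.11006 ≈ 0.00702.

0.00702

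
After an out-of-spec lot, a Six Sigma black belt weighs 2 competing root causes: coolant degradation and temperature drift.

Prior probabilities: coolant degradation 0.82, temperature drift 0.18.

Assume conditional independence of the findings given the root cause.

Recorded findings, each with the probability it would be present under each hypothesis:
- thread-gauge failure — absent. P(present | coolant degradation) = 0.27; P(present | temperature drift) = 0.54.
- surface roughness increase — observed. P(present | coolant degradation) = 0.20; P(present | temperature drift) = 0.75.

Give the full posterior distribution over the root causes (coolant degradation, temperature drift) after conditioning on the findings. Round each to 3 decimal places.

0.658, 0.342

By Bayes' rule with conditional independence, the unnormalized weight for each hypothesis is prior × ∏ likelihoods (using 1 − P(present | H) for each absent finding):
  coolant degradation: 0.82 × (1 − 0.27) × 0.20 = 0.11972
  temperature drift: 0.18 × (1 − 0.54) × 0.75 = 0.0621
Normalizing constant Z = 0.11972 + 0.0621 = 0.18182.
P(coolant degradation | evidence) = 0.11972 / 0.18182 ≈ 0.658
P(temperature drift | evidence) = 0.0621 / 0.18182 ≈ 0.342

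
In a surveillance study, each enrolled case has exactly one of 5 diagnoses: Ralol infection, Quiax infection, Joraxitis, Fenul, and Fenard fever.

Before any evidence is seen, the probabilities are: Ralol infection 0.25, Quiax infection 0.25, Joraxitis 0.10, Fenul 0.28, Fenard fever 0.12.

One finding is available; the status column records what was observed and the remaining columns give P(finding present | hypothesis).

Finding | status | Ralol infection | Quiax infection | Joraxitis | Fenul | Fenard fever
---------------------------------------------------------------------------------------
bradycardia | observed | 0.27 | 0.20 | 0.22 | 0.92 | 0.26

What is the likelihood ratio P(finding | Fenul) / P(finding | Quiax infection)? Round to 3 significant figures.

4.60

The Bayes factor is the ratio of the two likelihoods.
  Fenul: 0.92
  Quiax infection: 0.2
Bayes factor = 0.92 / 0.2 ≈ 4.60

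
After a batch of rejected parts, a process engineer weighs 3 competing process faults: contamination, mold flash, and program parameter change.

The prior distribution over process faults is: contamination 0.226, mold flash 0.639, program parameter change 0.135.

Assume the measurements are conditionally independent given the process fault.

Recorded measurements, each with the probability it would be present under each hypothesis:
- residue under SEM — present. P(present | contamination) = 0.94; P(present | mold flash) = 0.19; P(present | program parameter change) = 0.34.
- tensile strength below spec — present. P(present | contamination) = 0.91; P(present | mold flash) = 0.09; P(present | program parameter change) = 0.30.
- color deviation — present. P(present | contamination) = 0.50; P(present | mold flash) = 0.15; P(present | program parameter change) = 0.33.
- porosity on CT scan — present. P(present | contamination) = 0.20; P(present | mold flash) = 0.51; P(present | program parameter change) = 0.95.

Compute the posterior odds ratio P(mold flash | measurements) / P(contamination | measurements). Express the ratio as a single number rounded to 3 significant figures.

0.0432

Posterior odds equal prior odds times the likelihood ratio; only the two competing hypotheses matter.
  mold flash: 0.639 × 0.19 × 0.09 × 0.15 × 0.51 = 0.00083591
  contamination: 0.226 × 0.94 × 0.91 × 0.50 × 0.20 = 0.019332
Posterior odds = 0.00083591 / 0.019332 ≈ 0.0432.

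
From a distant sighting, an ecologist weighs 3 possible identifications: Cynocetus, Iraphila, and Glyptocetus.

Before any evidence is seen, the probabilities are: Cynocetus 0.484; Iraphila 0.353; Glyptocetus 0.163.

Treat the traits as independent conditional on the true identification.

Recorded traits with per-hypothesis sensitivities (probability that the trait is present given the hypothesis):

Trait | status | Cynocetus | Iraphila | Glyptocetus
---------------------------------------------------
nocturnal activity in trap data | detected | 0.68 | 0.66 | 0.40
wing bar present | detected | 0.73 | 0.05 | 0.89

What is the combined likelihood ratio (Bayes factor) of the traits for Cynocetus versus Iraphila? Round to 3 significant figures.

15.0

Joint likelihood of the trait pattern under each hypothesis:
  Cynocetus: 0.68 × 0.73 = 0.4964
  Iraphila: 0.66 × 0.05 = 0.033
Bayes factor = 0.4964 / 0.033 ≈ 15.0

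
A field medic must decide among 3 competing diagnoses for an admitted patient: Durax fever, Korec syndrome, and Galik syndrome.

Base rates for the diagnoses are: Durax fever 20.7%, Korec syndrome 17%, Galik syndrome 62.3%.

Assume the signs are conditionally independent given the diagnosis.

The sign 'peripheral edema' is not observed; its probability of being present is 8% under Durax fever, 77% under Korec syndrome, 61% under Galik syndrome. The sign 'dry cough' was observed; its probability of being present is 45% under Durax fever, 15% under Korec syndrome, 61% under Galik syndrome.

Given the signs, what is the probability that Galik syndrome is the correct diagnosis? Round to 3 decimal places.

Multiply each prior by the joint likelihood of the sign pattern (using 1 − P(present | H) for each absent sign):
  Durax fever: 0.207 × (1 − 0.08) × 0.45 = 0.085698
  Korec syndrome: 0.170 × (1 − 0.77) × 0.15 = 0.005865
  Galik syndrome: 0.623 × (1 − 0.61) × 0.61 = 0.14821
Marginal likelihood of the evidence = 0.23977.
P(Galik syndrome | evidence) = 0.14821 / 0.23977 ≈ 0.618.

0.618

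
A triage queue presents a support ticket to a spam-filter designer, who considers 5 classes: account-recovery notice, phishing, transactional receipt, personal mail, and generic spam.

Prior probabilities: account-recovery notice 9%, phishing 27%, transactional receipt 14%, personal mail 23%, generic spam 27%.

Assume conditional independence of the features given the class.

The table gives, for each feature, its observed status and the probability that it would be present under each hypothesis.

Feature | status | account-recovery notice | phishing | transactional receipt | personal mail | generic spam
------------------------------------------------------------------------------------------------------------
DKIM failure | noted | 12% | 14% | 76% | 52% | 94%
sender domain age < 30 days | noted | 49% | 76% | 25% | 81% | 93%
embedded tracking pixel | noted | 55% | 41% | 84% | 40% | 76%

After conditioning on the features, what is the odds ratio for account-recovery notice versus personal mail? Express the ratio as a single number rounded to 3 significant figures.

The normalizing constant cancels in an odds ratio, so compute prior × likelihood for the two hypotheses only:
  account-recovery notice: 0.09 × 0.12 × 0.49 × 0.55 = 0.0029106
  personal mail: 0.23 × 0.52 × 0.81 × 0.40 = 0.03875
Posterior odds = 0.0029106 / 0.03875 ≈ 0.0751.

0.0751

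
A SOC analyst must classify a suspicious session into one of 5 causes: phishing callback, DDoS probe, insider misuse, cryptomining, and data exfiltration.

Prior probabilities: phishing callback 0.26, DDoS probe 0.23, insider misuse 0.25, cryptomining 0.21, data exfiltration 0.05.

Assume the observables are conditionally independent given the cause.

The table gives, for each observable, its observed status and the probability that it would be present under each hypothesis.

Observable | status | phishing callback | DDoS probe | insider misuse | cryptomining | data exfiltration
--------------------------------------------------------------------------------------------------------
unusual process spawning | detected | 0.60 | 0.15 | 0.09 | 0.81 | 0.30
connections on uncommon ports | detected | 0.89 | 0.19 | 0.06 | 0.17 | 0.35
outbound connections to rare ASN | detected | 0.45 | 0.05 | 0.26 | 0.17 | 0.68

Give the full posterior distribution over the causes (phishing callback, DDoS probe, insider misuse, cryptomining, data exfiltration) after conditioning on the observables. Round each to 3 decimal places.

Multiply each prior by the joint likelihood of the observable pattern:
  phishing callback: 0.26 × 0.60 × 0.89 × 0.45 = 0.062478
  DDoS probe: 0.23 × 0.15 × 0.19 × 0.05 = 0.00032775
  insider misuse: 0.25 × 0.09 × 0.06 × 0.26 = 0.000351
  cryptomining: 0.21 × 0.81 × 0.17 × 0.17 = 0.0049159
  data exfiltration: 0.05 × 0.30 × 0.35 × 0.68 = 0.00357
The unnormalized weights sum to 0.071643.
P(phishing callback | evidence) = 0.062478 / 0.071643 ≈ 0.872
P(DDoS probe | evidence) = 0.00032775 / 0.071643 ≈ 0.005
P(insider misuse | evidence) = 0.000351 / 0.071643 ≈ 0.005
P(cryptomining | evidence) = 0.0049159 / 0.071643 ≈ 0.069
P(data exfiltration | evidence) = 0.00357 / 0.071643 ≈ 0.050

0.872, 0.005, 0.005, 0.069, 0.050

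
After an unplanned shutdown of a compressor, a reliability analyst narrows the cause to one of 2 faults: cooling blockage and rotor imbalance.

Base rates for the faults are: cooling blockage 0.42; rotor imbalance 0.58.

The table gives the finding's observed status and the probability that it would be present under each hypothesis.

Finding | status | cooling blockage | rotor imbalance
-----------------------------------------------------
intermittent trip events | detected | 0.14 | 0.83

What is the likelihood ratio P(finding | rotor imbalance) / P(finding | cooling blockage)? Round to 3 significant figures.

Likelihood of this finding under each hypothesis:
  rotor imbalance: 0.83
  cooling blockage: 0.14
Bayes factor = 0.83 / 0.14 ≈ 5.93

5.93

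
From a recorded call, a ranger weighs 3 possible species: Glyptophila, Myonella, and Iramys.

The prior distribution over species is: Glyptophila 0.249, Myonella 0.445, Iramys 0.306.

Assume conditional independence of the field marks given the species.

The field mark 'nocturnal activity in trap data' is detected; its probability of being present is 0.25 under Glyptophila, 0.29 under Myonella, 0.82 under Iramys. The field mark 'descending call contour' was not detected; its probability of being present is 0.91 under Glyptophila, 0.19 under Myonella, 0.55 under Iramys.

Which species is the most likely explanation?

Iramys

For each hypothesis, the unnormalized posterior weight is prior × product of the field mark likelihoods (using 1 − P(present | H) for each absent field mark):
  Glyptophila: 0.249 × 0.25 × (1 − 0.91) = 0.0056025
  Myonella: 0.445 × 0.29 × (1 − 0.19) = 0.10453
  Iramys: 0.306 × 0.82 × (1 − 0.55) = 0.11291
Marginal likelihood of the evidence = 0.22305.
P(Glyptophila | evidence) ≈ 0.0056025 / 0.22305 ≈ 0.025
P(Myonella | evidence) ≈ 0.10453 / 0.22305 ≈ 0.469
P(Iramys | evidence) ≈ 0.11291 / 0.22305 ≈ 0.506
The largest is 0.506, so Iramys is most probable.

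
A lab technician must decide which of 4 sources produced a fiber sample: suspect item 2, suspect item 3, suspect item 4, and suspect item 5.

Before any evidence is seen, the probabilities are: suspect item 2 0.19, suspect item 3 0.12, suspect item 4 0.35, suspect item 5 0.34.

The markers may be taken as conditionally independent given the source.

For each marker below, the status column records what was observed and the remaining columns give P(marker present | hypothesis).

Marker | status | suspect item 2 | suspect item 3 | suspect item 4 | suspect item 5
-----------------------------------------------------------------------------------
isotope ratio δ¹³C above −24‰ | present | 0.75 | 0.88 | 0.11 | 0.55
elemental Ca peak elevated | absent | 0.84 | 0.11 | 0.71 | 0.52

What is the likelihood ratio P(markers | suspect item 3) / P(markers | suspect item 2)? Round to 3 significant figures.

6.53

The Bayes factor is the ratio of the joint likelihoods of the marker pattern under the two hypotheses (using 1 − P(present | H) for each absent marker).
  suspect item 3: 0.88 × (1 − 0.11) = 0.7832
  suspect item 2: 0.75 × (1 − 0.84) = 0.12
Bayes factor = 0.7832 / 0.12 ≈ 6.53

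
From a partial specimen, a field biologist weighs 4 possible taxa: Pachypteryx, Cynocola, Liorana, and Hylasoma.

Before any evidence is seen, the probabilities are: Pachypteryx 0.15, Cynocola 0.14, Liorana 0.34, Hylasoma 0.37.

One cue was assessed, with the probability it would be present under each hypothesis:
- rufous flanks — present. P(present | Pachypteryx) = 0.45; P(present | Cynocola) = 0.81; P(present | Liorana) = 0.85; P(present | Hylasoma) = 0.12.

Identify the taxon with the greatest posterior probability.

Liorana

By Bayes' rule, the unnormalized weight for each hypothesis is prior × likelihood:
  Pachypteryx: 0.15 × 0.45 = 0.0675
  Cynocola: 0.14 × 0.81 = 0.1134
  Liorana: 0.34 × 0.85 = 0.289
  Hylasoma: 0.37 × 0.12 = 0.0444
Marginal likelihood of the evidence = 0.5143.
P(Pachypteryx | evidence) ≈ 0.0675 / 0.5143 ≈ 0.131
P(Cynocola | evidence) ≈ 0.1134 / 0.5143 ≈ 0.220
P(Liorana | evidence) ≈ 0.289 / 0.5143 ≈ 0.562
P(Hylasoma | evidence) ≈ 0.0444 / 0.5143 ≈ 0.086
The largest is 0.562, so Liorana is most probable.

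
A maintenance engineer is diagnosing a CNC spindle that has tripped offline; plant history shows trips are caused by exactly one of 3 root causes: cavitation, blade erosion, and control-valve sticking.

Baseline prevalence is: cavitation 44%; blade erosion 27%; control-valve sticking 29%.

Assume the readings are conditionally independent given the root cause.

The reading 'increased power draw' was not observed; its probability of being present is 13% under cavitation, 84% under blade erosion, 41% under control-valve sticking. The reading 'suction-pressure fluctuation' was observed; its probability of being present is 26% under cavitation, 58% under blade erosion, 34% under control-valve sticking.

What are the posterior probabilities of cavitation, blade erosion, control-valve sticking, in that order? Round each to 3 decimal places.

By Bayes' rule with conditional independence, the unnormalized weight for each hypothesis is prior × ∏ likelihoods (using 1 − P(present | H) for each absent reading):
  cavitation: 0.44 × (1 − 0.13) × 0.26 = 0.099528
  blade erosion: 0.27 × (1 − 0.84) × 0.58 = 0.025056
  control-valve sticking: 0.29 × (1 − 0.41) × 0.34 = 0.058174
Marginal likelihood of the evidence = 0.18276.
P(cavitation | evidence) = 0.099528 / 0.18276 ≈ 0.545
P(blade erosion | evidence) = 0.025056 / 0.18276 ≈ 0.137
P(control-valve sticking | evidence) = 0.058174 / 0.18276 ≈ 0.318

0.545, 0.137, 0.318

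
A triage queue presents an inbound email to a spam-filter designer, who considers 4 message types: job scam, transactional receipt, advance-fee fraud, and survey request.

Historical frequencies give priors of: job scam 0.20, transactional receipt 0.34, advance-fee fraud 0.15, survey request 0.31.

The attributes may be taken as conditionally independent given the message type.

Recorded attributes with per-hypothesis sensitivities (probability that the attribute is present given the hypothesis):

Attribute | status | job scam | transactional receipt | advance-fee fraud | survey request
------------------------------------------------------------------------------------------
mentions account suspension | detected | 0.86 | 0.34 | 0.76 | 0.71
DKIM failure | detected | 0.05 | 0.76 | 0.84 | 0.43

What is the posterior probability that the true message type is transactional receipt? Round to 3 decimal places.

0.306

For each hypothesis, the unnormalized posterior weight is prior × product of the attribute likelihoods:
  job scam: 0.20 × 0.86 × 0.05 = 0.0086
  transactional receipt: 0.34 × 0.34 × 0.76 = 0.087856
  advance-fee fraud: 0.15 × 0.76 × 0.84 = 0.09576
  survey request: 0.31 × 0.71 × 0.43 = 0.094643
The unnormalized weights sum to 0.28686.
P(transactional receipt | evidence) = 0.087856 / 0.28686 ≈ 0.306.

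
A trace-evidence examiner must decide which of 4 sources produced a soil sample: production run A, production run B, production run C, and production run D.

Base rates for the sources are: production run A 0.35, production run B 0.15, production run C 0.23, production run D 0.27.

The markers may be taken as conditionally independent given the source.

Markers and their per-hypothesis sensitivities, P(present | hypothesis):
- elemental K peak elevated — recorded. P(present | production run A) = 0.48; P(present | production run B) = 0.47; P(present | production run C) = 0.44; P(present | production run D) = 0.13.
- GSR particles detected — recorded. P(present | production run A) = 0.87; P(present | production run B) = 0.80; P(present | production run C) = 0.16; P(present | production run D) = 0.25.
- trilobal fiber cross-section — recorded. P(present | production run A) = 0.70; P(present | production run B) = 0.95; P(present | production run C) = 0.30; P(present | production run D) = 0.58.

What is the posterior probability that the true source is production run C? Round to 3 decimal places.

0.029

By Bayes' rule with conditional independence, the unnormalized weight for each hypothesis is prior × ∏ likelihoods:
  production run A: 0.35 × 0.48 × 0.87 × 0.70 = 0.10231
  production run B: 0.15 × 0.47 × 0.80 × 0.95 = 0.05358
  production run C: 0.23 × 0.44 × 0.16 × 0.30 = 0.0048576
  production run D: 0.27 × 0.13 × 0.25 × 0.58 = 0.0050895
Normalizing constant Z = 0.10231 + 0.05358 + 0.0048576 + 0.0050895 = 0.16584.
P(production run C | evidence) = 0.0048576 / 0.16584 ≈ 0.029.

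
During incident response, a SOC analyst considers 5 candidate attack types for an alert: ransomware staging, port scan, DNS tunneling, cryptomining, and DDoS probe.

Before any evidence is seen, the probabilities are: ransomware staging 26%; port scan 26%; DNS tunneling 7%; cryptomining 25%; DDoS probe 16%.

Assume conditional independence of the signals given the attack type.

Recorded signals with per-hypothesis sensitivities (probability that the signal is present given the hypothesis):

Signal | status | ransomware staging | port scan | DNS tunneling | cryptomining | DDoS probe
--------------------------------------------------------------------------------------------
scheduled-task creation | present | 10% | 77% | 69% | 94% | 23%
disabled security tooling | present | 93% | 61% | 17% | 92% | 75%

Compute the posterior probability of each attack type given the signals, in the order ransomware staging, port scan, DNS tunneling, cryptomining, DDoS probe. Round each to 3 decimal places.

Multiply each prior by the joint likelihood of the signal pattern:
  ransomware staging: 0.26 × 0.10 × 0.93 = 0.02418
  port scan: 0.26 × 0.77 × 0.61 = 0.12212
  DNS tunneling: 0.07 × 0.69 × 0.17 = 0.008211
  cryptomining: 0.25 × 0.94 × 0.92 = 0.2162
  DDoS probe: 0.16 × 0.23 × 0.75 = 0.0276
Normalizing constant Z = 0.02418 + 0.12212 + 0.008211 + 0.2162 + 0.0276 = 0.39831.
P(ransomware staging | evidence) = 0.02418 / 0.39831 ≈ 0.061
P(port scan | evidence) = 0.12212 / 0.39831 ≈ 0.307
P(DNS tunneling | evidence) = 0.008211 / 0.39831 ≈ 0.021
P(cryptomining | evidence) = 0.2162 / 0.39831 ≈ 0.543
P(DDoS probe | evidence) = 0.0276 / 0.39831 ≈ 0.069

0.061, 0.307, 0.021, 0.543, 0.069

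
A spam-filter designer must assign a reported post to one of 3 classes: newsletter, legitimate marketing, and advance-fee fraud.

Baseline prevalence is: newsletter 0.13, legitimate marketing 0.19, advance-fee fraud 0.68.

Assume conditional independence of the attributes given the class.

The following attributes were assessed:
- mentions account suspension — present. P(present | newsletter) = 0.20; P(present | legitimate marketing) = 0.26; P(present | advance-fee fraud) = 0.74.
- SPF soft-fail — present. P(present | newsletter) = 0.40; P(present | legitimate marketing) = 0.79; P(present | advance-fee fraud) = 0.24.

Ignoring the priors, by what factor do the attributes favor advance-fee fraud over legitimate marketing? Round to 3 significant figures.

Joint likelihood of the attribute pattern under each hypothesis:
  advance-fee fraud: 0.74 × 0.24 = 0.1776
  legitimate marketing: 0.26 × 0.79 = 0.2054
Bayes factor = 0.1776 / 0.2054 ≈ 0.865

0.865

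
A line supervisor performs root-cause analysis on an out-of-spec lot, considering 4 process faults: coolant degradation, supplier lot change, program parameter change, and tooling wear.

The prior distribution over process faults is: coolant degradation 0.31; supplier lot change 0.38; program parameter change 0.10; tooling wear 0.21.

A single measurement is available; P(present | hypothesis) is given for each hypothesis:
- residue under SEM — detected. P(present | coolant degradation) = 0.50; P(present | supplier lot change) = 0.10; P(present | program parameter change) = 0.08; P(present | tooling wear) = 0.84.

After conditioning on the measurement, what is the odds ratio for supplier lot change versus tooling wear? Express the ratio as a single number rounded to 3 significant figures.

0.215

Posterior odds equal prior odds times the likelihood ratio; only the two competing hypotheses matter.
  supplier lot change: 0.38 × 0.10 = 0.038
  tooling wear: 0.21 × 0.84 = 0.1764
Odds(supplier lot change : tooling wear) = 0.038 / 0.1764 ≈ 0.215.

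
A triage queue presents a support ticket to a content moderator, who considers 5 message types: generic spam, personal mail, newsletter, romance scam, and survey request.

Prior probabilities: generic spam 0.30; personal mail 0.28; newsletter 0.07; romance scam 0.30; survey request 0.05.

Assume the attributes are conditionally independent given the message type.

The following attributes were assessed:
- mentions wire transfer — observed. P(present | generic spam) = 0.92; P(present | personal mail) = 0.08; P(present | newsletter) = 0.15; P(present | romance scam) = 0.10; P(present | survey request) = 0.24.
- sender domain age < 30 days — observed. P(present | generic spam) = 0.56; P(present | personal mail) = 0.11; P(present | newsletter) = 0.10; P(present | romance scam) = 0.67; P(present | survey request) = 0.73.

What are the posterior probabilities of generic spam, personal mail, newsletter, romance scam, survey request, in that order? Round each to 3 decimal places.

For each hypothesis, the unnormalized posterior weight is prior × product of the attribute likelihoods:
  generic spam: 0.30 × 0.92 × 0.56 = 0.15456
  personal mail: 0.28 × 0.08 × 0.11 = 0.002464
  newsletter: 0.07 × 0.15 × 0.10 = 0.00105
  romance scam: 0.30 × 0.10 × 0.67 = 0.0201
  survey request: 0.05 × 0.24 × 0.73 = 0.00876
Normalizing constant Z = 0.15456 + 0.002464 + 0.00105 + 0.0201 + 0.00876 = 0.18693.
P(generic spam | evidence) = 0.15456 / 0.18693 ≈ 0.827
P(personal mail | evidence) = 0.002464 / 0.18693 ≈ 0.013
P(newsletter | evidence) = 0.00105 / 0.18693 ≈ 0.006
P(romance scam | evidence) = 0.0201 / 0.18693 ≈ 0.108
P(survey request | evidence) = 0.00876 / 0.18693 ≈ 0.047

0.827, 0.013, 0.006, 0.108, 0.047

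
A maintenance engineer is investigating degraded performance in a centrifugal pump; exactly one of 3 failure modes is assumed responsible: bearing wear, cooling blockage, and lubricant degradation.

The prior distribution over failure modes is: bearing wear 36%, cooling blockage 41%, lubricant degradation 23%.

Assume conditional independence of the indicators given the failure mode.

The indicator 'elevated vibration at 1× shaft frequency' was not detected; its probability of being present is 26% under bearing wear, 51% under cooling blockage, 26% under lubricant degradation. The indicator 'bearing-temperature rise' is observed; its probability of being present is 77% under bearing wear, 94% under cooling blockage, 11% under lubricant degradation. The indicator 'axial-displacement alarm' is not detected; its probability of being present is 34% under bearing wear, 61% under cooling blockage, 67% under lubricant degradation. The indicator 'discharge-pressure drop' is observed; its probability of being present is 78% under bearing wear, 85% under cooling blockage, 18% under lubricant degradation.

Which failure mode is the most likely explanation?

By Bayes' rule with conditional independence, the unnormalized weight for each hypothesis is prior × ∏ likelihoods (using 1 − P(present | H) for each absent indicator):
  bearing wear: 0.36 × (1 − 0.26) × 0.77 × (1 − 0.34) × 0.78 = 0.1056
  cooling blockage: 0.41 × (1 − 0.51) × 0.94 × (1 − 0.61) × 0.85 = 0.062602
  lubricant degradation: 0.23 × (1 − 0.26) × 0.11 × (1 − 0.67) × 0.18 = 0.0011121
The unnormalized weights sum to 0.16931.
P(bearing wear | evidence) ≈ 0.1056 / 0.16931 ≈ 0.624
P(cooling blockage | evidence) ≈ 0.062602 / 0.16931 ≈ 0.370
P(lubricant degradation | evidence) ≈ 0.0011121 / 0.16931 ≈ 0.007
The largest is 0.624, so bearing wear is most probable.

bearing wear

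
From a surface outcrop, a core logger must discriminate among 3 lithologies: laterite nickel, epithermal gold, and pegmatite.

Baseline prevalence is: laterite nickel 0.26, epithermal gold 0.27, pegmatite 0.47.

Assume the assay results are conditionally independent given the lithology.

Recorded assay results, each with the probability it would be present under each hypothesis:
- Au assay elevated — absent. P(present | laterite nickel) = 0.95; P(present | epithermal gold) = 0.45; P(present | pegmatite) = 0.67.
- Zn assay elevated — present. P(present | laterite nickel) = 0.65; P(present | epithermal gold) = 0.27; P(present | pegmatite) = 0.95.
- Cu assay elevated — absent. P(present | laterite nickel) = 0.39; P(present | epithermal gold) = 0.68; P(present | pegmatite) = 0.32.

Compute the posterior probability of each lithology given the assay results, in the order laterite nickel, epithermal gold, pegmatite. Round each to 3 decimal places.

Multiply each prior by the joint likelihood of the assay result pattern (using 1 − P(present | H) for each absent assay result):
  laterite nickel: 0.26 × (1 − 0.95) × 0.65 × (1 − 0.39) = 0.0051545
  epithermal gold: 0.27 × (1 − 0.45) × 0.27 × (1 − 0.68) = 0.01283
  pegmatite: 0.47 × (1 − 0.67) × 0.95 × (1 − 0.32) = 0.10019
Normalizing constant Z = 0.0051545 + 0.01283 + 0.10019 = 0.11818.
P(laterite nickel | evidence) = 0.0051545 / 0.11818 ≈ 0.044
P(epithermal gold | evidence) = 0.01283 / 0.11818 ≈ 0.109
P(pegmatite | evidence) = 0.10019 / 0.11818 ≈ 0.848

0.044, 0.109, 0.848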